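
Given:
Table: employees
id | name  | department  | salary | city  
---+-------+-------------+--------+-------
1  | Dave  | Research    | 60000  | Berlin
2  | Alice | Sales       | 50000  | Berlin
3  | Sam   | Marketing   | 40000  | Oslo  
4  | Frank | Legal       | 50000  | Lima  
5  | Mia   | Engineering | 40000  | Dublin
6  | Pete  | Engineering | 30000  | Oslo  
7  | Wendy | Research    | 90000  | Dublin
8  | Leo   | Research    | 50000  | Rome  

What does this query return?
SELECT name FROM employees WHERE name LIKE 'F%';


LIKE 'F%' matches names starting with 'F'
Matching: 1

1 rows:
Frank


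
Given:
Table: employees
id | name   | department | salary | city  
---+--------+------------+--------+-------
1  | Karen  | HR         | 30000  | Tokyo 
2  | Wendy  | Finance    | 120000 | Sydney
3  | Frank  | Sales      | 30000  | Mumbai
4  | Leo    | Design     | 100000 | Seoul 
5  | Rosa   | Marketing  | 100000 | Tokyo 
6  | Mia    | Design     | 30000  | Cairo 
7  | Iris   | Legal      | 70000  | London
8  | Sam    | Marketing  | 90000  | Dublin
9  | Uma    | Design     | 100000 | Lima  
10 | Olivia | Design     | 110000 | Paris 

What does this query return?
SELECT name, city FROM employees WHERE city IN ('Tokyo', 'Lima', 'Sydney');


Filtering: city IN ('Tokyo', 'Lima', 'Sydney')
Matching: 4 rows

4 rows:
Karen, Tokyo
Wendy, Sydney
Rosa, Tokyo
Uma, Lima


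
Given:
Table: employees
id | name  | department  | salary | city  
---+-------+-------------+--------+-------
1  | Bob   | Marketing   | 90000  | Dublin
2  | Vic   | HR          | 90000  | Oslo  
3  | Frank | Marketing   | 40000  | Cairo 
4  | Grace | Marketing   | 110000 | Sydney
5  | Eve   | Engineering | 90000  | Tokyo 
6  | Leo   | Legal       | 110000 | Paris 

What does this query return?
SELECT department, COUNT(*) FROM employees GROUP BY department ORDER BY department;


Assigning each row to its department group:
  Bob -> Marketing
  Vic -> HR
  Frank -> Marketing
  Grace -> Marketing
  Eve -> Engineering
  Leo -> Legal


4 groups:
Engineering, 1
HR, 1
Legal, 1
Marketing, 3


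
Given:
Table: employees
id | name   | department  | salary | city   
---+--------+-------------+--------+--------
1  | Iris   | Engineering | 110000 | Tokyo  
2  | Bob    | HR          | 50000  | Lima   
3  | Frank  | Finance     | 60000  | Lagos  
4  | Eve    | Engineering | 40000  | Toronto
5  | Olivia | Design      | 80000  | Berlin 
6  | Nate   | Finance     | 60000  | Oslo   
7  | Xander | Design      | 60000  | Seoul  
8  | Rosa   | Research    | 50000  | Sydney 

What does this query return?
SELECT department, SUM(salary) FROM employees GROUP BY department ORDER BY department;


Summing salary within each department:
  Design: 80000 + 60000 = 140000
  Engineering: 110000 + 40000 = 150000
  Finance: 60000 + 60000 = 120000
  HR: 50000 = 50000
  Research: 50000 = 50000


5 groups:
Design, 140000
Engineering, 150000
Finance, 120000
HR, 50000
Research, 50000


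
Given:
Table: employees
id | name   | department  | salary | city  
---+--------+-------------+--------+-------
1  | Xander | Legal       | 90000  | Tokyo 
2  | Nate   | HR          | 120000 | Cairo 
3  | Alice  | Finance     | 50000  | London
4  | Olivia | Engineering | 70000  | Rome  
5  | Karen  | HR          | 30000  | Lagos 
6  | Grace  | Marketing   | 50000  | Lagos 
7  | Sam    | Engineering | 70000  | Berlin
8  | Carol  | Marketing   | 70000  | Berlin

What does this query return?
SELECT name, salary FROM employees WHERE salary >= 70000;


Filtering: salary >= 70000
Matching: 5 rows

5 rows:
Xander, 90000
Nate, 120000
Olivia, 70000
Sam, 70000
Carol, 70000


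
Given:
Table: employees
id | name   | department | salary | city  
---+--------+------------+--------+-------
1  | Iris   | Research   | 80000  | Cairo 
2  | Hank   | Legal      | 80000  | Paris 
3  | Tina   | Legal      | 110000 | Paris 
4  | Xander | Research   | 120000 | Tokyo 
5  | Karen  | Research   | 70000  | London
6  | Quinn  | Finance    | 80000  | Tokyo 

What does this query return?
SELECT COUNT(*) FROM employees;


COUNT(*) counts all rows

6


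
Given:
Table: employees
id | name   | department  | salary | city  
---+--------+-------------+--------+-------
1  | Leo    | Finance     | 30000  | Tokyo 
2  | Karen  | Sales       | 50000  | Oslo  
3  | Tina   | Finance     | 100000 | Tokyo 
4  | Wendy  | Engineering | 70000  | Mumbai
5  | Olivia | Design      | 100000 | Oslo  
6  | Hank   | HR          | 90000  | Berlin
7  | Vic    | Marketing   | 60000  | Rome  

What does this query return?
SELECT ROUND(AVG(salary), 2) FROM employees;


SUM(salary) = 500000
COUNT = 7
ROUND(AVG, 2) = ROUND(500000 / 7, 2) = 71428.57

71428.57


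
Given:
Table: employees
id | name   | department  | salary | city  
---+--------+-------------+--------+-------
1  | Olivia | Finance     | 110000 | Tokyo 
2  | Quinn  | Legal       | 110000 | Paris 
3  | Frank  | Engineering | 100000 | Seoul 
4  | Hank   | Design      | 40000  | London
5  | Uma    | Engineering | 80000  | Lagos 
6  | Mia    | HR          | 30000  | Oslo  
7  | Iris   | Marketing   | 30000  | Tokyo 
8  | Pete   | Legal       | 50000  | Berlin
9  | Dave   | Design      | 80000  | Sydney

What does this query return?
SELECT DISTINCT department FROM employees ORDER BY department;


All 'department' values (row order): Finance, Legal, Engineering, Design, Engineering, HR, Marketing, Legal, Design
Removing duplicates leaves 6 unique value(s).

6 values:
Design
Engineering
Finance
HR
Legal
Marketing


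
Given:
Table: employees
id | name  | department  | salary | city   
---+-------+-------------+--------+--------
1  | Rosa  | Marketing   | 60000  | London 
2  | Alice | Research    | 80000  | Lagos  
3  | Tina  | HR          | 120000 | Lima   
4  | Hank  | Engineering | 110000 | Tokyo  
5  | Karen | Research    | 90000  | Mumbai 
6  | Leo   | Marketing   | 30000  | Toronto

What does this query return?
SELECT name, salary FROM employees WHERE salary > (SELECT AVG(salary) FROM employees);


Subquery: AVG(salary) = 81666.67
Filtering: salary > 81666.67
  Tina (120000) -> MATCH
  Hank (110000) -> MATCH
  Karen (90000) -> MATCH


3 rows:
Tina, 120000
Hank, 110000
Karen, 90000


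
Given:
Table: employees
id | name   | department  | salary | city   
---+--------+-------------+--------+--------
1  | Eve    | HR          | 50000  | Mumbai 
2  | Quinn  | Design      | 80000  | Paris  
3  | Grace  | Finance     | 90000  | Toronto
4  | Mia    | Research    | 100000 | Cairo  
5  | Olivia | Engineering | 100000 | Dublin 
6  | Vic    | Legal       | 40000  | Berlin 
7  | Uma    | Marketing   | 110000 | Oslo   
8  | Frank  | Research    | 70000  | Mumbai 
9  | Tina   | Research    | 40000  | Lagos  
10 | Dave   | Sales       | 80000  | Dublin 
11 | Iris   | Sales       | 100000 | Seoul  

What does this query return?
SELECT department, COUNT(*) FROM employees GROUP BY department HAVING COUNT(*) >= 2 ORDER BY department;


Groups with count >= 2:
  Research: 3 -> PASS
  Sales: 2 -> PASS
  Design: 1 -> filtered out
  Engineering: 1 -> filtered out
  Finance: 1 -> filtered out
  HR: 1 -> filtered out
  Legal: 1 -> filtered out
  Marketing: 1 -> filtered out


2 groups:
Research, 3
Sales, 2


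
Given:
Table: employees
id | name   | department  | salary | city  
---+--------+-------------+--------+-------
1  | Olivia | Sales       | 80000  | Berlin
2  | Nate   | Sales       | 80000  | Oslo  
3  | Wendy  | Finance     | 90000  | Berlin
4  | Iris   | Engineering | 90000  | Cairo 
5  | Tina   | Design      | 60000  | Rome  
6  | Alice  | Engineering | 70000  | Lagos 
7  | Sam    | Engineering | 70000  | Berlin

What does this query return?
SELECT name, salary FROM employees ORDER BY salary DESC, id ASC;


Sorting by salary DESC, then id ASC for ties

7 rows:
Wendy, 90000
Iris, 90000
Olivia, 80000
Nate, 80000
Alice, 70000
Sam, 70000
Tina, 60000


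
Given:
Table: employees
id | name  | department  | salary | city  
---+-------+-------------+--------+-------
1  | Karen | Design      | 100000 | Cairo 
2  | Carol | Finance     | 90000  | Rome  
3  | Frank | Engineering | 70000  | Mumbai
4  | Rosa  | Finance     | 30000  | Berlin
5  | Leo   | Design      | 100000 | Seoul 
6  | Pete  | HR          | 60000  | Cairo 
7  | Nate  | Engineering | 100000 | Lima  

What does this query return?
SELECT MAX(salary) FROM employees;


Salaries: 100000, 90000, 70000, 30000, 100000, 60000, 100000
MAX = 100000

100000


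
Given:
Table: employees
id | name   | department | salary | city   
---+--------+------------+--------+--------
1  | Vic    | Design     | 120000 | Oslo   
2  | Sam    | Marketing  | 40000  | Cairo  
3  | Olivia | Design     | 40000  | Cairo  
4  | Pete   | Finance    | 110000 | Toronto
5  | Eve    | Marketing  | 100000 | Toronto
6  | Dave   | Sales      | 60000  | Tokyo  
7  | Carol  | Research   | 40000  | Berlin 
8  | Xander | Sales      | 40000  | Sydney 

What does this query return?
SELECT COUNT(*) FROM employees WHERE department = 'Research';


Counting rows where department = 'Research'
  Carol -> MATCH


1


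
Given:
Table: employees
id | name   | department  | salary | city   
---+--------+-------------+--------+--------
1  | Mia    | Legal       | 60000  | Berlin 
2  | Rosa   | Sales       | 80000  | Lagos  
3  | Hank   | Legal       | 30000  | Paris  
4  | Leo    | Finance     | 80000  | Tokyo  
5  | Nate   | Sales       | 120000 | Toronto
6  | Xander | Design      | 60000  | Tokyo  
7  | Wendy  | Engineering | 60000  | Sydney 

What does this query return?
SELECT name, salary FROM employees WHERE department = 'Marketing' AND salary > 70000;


Filtering: department = 'Marketing' AND salary > 70000
Matching: 0 rows

Empty result set (0 rows)


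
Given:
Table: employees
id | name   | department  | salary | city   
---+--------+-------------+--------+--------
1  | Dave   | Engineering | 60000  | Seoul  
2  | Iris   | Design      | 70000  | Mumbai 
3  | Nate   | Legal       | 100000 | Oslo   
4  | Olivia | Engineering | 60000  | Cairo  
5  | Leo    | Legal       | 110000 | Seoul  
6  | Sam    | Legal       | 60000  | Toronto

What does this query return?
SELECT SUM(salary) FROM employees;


SUM(salary) = 60000 + 70000 + 100000 + 60000 + 110000 + 60000 = 460000

460000


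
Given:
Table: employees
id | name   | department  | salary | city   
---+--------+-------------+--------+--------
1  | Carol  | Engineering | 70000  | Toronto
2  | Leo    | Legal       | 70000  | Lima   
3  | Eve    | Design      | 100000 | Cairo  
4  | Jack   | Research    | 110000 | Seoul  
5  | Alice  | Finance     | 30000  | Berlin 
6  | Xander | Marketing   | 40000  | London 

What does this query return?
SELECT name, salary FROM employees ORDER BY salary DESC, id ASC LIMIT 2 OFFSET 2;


Sort by salary DESC (id ASC tiebreak), then skip 2 and take 2
Rows 3 through 4

2 rows:
Carol, 70000
Leo, 70000


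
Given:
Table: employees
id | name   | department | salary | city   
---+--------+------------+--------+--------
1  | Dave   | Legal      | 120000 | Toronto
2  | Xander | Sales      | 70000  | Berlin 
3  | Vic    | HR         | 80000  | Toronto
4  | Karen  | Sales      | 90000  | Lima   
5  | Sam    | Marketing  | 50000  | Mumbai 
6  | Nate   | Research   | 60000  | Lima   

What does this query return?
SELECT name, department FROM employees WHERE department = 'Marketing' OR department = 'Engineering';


Filtering: department = 'Marketing' OR 'Engineering'
Matching: 1 rows

1 rows:
Sam, Marketing


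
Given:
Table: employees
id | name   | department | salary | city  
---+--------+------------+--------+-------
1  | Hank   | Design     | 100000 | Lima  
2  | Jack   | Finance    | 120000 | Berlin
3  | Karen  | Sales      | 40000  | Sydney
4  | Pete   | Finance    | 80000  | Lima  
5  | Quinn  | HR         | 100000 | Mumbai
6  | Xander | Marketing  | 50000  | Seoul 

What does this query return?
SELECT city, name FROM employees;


Projecting columns: city, name

6 rows:
Lima, Hank
Berlin, Jack
Sydney, Karen
Lima, Pete
Mumbai, Quinn
Seoul, Xander


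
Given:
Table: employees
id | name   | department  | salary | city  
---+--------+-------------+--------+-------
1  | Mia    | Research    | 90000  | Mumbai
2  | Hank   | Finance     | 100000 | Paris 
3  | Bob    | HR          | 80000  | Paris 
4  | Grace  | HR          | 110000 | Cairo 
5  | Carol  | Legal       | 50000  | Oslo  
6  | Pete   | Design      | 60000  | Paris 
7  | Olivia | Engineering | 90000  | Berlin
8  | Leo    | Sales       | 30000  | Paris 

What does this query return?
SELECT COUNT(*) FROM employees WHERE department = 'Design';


Counting rows where department = 'Design'
  Pete -> MATCH


1


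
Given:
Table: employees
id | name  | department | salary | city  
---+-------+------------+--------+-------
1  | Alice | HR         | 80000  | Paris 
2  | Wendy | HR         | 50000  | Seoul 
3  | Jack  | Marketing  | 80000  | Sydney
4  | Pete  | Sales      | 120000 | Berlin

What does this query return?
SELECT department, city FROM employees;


Projecting columns: department, city

4 rows:
HR, Paris
HR, Seoul
Marketing, Sydney
Sales, Berlin


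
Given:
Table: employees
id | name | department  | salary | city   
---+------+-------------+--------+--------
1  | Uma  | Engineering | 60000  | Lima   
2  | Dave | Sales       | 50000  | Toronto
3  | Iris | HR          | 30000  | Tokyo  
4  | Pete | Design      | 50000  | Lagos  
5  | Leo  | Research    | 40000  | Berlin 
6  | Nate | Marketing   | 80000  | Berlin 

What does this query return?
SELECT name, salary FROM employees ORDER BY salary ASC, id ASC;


Sorting by salary ASC, then id ASC for ties

6 rows:
Iris, 30000
Leo, 40000
Dave, 50000
Pete, 50000
Uma, 60000
Nate, 80000


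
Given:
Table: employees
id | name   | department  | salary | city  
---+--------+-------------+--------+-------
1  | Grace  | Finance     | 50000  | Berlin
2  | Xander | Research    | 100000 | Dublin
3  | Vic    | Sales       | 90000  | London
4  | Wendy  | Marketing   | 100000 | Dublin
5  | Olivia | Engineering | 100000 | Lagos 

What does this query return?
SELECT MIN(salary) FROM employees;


Salaries: 50000, 100000, 90000, 100000, 100000
MIN = 50000

50000


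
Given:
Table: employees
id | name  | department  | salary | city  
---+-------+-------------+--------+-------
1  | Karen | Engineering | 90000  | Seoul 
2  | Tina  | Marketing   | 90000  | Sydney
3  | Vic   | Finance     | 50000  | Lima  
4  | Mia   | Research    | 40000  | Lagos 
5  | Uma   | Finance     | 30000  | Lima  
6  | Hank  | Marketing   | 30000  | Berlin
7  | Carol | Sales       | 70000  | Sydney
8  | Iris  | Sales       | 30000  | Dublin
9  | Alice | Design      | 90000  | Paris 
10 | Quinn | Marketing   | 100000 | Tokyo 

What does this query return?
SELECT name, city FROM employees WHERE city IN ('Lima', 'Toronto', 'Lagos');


Filtering: city IN ('Lima', 'Toronto', 'Lagos')
Matching: 3 rows

3 rows:
Vic, Lima
Mia, Lagos
Uma, Lima


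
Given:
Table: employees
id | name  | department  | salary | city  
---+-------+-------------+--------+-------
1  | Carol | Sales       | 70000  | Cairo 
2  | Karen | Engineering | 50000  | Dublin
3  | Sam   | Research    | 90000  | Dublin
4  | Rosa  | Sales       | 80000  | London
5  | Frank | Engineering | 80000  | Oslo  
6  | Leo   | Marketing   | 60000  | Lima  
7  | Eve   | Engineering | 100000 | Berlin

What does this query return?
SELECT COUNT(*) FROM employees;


COUNT(*) counts all rows

7


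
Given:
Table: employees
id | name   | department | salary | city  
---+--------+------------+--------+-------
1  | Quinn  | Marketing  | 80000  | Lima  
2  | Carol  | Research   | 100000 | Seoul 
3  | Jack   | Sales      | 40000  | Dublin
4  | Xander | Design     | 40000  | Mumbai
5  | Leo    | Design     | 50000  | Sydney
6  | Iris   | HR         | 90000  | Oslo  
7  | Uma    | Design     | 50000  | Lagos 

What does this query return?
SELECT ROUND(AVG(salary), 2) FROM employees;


SUM(salary) = 450000
COUNT = 7
ROUND(AVG, 2) = ROUND(450000 / 7, 2) = 64285.71

64285.71


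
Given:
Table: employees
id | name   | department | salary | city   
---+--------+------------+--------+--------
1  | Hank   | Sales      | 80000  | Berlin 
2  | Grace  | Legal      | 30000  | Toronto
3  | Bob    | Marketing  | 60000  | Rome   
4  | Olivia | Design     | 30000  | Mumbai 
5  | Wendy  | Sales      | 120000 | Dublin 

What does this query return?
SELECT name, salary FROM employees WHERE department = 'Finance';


Filtering: department = 'Finance'
Matching rows: 0

Empty result set (0 rows)


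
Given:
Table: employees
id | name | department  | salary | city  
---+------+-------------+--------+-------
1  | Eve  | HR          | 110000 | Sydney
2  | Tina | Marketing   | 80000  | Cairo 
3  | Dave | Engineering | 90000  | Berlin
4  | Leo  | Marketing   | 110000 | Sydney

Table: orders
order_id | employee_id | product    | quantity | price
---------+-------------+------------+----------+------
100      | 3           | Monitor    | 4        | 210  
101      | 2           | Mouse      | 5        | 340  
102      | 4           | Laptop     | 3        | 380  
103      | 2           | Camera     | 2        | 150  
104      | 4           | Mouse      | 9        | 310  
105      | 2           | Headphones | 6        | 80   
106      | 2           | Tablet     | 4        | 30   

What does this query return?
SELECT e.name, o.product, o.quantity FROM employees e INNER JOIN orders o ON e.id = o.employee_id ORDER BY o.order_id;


Joining employees.id = orders.employee_id:
  employee Dave (id=3) -> order Monitor
  employee Tina (id=2) -> order Mouse
  employee Leo (id=4) -> order Laptop
  employee Tina (id=2) -> order Camera
  employee Leo (id=4) -> order Mouse
  employee Tina (id=2) -> order Headphones
  employee Tina (id=2) -> order Tablet


7 rows:
Dave, Monitor, 4
Tina, Mouse, 5
Leo, Laptop, 3
Tina, Camera, 2
Leo, Mouse, 9
Tina, Headphones, 6
Tina, Tablet, 4


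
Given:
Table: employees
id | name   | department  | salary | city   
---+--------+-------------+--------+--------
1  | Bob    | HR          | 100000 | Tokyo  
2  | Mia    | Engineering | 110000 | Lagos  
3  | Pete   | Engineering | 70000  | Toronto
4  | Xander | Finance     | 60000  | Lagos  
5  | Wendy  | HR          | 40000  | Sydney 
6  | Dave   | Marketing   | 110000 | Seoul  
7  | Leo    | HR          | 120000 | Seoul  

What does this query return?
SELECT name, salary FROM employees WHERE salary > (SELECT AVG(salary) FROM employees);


Subquery: AVG(salary) = 87142.86
Filtering: salary > 87142.86
  Bob (100000) -> MATCH
  Mia (110000) -> MATCH
  Dave (110000) -> MATCH
  Leo (120000) -> MATCH


4 rows:
Bob, 100000
Mia, 110000
Dave, 110000
Leo, 120000


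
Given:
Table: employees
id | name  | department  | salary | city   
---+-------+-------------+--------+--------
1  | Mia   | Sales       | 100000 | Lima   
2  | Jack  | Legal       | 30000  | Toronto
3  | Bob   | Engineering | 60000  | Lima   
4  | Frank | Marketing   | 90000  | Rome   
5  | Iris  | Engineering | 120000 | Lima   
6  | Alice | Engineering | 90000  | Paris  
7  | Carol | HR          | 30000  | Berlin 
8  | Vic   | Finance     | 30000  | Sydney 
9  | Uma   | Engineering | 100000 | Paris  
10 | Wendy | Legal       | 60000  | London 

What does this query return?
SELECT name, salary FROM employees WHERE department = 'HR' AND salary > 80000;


Filtering: department = 'HR' AND salary > 80000
Matching: 0 rows

Empty result set (0 rows)


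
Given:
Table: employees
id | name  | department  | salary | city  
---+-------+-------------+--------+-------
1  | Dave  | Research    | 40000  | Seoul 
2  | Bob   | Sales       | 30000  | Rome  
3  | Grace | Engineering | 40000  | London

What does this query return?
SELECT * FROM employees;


SELECT * returns all 3 rows with all columns

3 rows:
1, Dave, Research, 40000, Seoul
2, Bob, Sales, 30000, Rome
3, Grace, Engineering, 40000, London


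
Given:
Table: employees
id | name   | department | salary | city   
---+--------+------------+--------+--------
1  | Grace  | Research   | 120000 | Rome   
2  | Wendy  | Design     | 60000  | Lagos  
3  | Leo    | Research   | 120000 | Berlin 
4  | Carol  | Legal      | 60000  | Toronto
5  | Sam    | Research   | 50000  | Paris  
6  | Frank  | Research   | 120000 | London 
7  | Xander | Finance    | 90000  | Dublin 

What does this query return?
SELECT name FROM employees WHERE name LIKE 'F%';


LIKE 'F%' matches names starting with 'F'
Matching: 1

1 rows:
Frank


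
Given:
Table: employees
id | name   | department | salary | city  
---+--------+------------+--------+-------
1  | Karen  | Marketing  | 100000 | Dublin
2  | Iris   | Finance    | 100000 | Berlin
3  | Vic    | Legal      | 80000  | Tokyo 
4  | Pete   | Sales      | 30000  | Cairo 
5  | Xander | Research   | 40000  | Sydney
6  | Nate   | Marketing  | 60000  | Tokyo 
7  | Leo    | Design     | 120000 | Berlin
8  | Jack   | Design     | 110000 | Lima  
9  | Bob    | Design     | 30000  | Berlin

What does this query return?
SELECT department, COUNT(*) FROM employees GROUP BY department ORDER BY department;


Assigning each row to its department group:
  Karen -> Marketing
  Iris -> Finance
  Vic -> Legal
  Pete -> Sales
  Xander -> Research
  Nate -> Marketing
  Leo -> Design
  Jack -> Design
  Bob -> Design


6 groups:
Design, 3
Finance, 1
Legal, 1
Marketing, 2
Research, 1
Sales, 1


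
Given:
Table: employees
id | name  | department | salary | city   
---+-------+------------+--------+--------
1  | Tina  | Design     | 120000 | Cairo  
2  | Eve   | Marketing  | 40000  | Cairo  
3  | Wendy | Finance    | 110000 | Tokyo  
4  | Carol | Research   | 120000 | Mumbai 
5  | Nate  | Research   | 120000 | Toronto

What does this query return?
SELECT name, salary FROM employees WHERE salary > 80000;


Filtering: salary > 80000
Matching: 4 rows

4 rows:
Tina, 120000
Wendy, 110000
Carol, 120000
Nate, 120000


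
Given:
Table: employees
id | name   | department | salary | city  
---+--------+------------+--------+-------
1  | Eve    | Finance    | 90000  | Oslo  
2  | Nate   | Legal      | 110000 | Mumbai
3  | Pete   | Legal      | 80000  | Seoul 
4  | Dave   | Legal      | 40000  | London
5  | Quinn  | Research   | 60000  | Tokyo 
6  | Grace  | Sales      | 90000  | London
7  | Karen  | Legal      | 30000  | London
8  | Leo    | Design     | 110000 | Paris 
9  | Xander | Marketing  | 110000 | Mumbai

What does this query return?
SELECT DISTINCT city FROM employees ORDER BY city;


All 'city' values (row order): Oslo, Mumbai, Seoul, London, Tokyo, London, London, Paris, Mumbai
Removing duplicates leaves 6 unique value(s).

6 values:
London
Mumbai
Oslo
Paris
Seoul
Tokyo


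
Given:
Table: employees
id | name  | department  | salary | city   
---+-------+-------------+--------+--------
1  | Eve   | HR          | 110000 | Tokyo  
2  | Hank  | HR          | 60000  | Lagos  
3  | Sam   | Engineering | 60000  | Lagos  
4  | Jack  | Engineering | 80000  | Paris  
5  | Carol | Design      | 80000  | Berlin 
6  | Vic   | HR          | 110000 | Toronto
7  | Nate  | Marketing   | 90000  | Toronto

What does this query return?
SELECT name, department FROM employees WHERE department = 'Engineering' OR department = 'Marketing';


Filtering: department = 'Engineering' OR 'Marketing'
Matching: 3 rows

3 rows:
Sam, Engineering
Jack, Engineering
Nate, Marketing


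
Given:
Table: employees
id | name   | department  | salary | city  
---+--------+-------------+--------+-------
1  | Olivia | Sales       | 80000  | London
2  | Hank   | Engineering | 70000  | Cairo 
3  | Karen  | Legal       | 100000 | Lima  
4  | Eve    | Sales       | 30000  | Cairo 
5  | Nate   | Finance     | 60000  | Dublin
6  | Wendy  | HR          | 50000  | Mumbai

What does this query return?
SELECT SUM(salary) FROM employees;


SUM(salary) = 80000 + 70000 + 100000 + 30000 + 60000 + 50000 = 390000

390000


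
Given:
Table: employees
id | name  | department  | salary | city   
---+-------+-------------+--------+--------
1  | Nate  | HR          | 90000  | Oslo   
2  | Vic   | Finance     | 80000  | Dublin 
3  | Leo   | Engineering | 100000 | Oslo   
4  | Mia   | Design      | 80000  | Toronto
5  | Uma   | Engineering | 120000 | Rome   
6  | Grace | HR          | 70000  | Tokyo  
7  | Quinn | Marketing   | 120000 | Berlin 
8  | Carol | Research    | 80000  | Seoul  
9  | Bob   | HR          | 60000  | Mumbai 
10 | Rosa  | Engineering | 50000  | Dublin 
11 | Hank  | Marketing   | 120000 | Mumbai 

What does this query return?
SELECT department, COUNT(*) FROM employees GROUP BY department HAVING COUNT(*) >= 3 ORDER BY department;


Groups with count >= 3:
  Engineering: 3 -> PASS
  HR: 3 -> PASS
  Design: 1 -> filtered out
  Finance: 1 -> filtered out
  Marketing: 2 -> filtered out
  Research: 1 -> filtered out


2 groups:
Engineering, 3
HR, 3


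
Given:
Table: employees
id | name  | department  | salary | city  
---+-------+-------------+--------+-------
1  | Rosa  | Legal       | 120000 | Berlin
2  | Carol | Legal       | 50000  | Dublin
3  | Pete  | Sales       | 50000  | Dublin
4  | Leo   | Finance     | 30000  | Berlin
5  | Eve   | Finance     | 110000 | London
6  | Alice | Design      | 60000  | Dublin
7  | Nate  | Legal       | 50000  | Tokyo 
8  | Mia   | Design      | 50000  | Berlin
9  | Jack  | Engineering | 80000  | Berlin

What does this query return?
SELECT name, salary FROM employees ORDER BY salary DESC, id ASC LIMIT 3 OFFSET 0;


Sort by salary DESC (id ASC tiebreak), then skip 0 and take 3
Rows 1 through 3

3 rows:
Rosa, 120000
Eve, 110000
Jack, 80000


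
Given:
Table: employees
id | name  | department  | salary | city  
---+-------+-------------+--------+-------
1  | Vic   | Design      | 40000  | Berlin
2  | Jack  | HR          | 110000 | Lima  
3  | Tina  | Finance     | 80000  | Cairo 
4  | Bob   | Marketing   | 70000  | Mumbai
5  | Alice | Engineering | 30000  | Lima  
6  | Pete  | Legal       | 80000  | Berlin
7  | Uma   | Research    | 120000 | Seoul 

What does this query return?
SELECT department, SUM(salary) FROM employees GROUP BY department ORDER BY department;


Summing salary within each department:
  Design: 40000 = 40000
  Engineering: 30000 = 30000
  Finance: 80000 = 80000
  HR: 110000 = 110000
  Legal: 80000 = 80000
  Marketing: 70000 = 70000
  Research: 120000 = 120000


7 groups:
Design, 40000
Engineering, 30000
Finance, 80000
HR, 110000
Legal, 80000
Marketing, 70000
Research, 120000


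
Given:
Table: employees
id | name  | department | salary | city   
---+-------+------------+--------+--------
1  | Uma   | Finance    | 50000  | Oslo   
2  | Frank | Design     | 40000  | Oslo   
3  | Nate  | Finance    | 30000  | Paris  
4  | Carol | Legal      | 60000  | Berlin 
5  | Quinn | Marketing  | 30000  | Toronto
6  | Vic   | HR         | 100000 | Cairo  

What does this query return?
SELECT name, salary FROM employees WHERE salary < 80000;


Filtering: salary < 80000
Matching: 5 rows

5 rows:
Uma, 50000
Frank, 40000
Nate, 30000
Carol, 60000
Quinn, 30000


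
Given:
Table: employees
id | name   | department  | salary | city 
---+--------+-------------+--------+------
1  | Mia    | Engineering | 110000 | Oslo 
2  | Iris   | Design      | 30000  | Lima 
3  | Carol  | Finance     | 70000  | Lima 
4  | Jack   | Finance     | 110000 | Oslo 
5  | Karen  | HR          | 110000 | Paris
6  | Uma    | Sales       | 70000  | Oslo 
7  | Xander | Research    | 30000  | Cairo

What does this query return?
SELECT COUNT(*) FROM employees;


COUNT(*) counts all rows

7


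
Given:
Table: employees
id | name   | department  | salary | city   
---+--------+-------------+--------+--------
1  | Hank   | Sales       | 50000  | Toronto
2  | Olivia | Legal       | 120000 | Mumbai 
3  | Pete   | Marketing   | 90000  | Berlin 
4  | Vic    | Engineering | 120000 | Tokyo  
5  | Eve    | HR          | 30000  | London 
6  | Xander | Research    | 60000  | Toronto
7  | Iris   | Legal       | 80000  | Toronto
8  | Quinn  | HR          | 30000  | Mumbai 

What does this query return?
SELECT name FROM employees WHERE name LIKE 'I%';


LIKE 'I%' matches names starting with 'I'
Matching: 1

1 rows:
Iris


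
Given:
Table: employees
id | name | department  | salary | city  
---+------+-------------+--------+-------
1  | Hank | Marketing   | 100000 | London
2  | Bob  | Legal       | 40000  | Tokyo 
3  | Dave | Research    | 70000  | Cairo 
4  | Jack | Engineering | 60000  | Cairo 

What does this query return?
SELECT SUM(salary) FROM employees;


SUM(salary) = 100000 + 40000 + 70000 + 60000 = 270000

270000


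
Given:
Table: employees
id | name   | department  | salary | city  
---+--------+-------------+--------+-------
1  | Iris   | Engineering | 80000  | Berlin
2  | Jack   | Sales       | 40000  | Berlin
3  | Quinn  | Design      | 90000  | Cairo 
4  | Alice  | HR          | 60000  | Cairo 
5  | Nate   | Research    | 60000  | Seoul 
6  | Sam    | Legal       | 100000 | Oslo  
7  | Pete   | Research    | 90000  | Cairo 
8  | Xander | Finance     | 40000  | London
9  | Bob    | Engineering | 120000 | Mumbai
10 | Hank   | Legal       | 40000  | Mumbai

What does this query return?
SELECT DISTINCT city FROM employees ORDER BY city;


All 'city' values (row order): Berlin, Berlin, Cairo, Cairo, Seoul, Oslo, Cairo, London, Mumbai, Mumbai
Removing duplicates leaves 6 unique value(s).

6 values:
Berlin
Cairo
London
Mumbai
Oslo
Seoul


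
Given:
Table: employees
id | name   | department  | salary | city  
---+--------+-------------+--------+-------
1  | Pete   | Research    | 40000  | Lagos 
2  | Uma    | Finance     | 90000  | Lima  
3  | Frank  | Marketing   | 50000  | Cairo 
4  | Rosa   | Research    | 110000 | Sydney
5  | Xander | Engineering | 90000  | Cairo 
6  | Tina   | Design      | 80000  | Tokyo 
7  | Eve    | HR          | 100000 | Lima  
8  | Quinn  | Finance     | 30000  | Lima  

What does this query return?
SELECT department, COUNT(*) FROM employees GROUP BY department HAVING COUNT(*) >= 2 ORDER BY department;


Groups with count >= 2:
  Finance: 2 -> PASS
  Research: 2 -> PASS
  Design: 1 -> filtered out
  Engineering: 1 -> filtered out
  HR: 1 -> filtered out
  Marketing: 1 -> filtered out


2 groups:
Finance, 2
Research, 2


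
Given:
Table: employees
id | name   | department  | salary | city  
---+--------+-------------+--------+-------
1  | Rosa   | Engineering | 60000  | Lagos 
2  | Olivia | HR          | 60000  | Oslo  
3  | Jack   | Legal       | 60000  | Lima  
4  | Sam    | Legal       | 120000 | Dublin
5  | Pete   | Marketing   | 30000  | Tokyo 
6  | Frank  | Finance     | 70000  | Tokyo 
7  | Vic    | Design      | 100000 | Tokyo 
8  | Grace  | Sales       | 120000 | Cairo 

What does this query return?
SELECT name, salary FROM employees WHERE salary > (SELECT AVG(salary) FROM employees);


Subquery: AVG(salary) = 77500.0
Filtering: salary > 77500.0
  Sam (120000) -> MATCH
  Vic (100000) -> MATCH
  Grace (120000) -> MATCH


3 rows:
Sam, 120000
Vic, 100000
Grace, 120000


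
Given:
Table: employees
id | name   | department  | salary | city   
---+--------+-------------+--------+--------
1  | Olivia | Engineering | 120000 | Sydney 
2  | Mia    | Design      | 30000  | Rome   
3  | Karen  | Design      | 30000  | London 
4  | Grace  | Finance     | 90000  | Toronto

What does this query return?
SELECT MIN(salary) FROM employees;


Salaries: 120000, 30000, 30000, 90000
MIN = 30000

30000


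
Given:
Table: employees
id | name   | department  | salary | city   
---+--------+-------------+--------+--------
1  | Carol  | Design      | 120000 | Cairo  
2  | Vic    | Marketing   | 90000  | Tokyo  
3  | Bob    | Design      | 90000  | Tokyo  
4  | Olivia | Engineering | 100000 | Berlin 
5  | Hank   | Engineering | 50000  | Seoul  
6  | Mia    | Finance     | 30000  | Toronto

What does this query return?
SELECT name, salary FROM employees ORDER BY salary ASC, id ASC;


Sorting by salary ASC, then id ASC for ties

6 rows:
Mia, 30000
Hank, 50000
Vic, 90000
Bob, 90000
Olivia, 100000
Carol, 120000


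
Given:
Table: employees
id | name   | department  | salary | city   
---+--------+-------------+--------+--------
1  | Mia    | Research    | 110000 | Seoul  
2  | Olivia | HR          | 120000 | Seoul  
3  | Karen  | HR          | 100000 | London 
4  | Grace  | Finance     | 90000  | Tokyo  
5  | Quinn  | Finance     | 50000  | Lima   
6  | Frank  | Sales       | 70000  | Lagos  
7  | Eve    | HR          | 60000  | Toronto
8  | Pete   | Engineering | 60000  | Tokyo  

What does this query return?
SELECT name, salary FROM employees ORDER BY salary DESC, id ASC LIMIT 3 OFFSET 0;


Sort by salary DESC (id ASC tiebreak), then skip 0 and take 3
Rows 1 through 3

3 rows:
Olivia, 120000
Mia, 110000
Karen, 100000


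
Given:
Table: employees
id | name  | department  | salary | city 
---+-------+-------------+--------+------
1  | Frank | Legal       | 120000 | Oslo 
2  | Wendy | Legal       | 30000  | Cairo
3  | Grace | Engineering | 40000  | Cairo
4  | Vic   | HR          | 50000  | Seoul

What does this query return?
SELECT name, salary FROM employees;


Projecting columns: name, salary

4 rows:
Frank, 120000
Wendy, 30000
Grace, 40000
Vic, 50000


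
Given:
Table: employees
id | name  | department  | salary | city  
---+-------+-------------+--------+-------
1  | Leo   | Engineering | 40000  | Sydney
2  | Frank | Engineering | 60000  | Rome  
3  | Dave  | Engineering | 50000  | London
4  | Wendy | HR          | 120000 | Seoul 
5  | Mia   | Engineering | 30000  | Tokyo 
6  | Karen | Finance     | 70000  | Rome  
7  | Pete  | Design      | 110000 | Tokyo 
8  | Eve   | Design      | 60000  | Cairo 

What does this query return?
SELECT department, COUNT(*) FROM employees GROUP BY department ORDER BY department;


Assigning each row to its department group:
  Leo -> Engineering
  Frank -> Engineering
  Dave -> Engineering
  Wendy -> HR
  Mia -> Engineering
  Karen -> Finance
  Pete -> Design
  Eve -> Design


4 groups:
Design, 2
Engineering, 4
Finance, 1
HR, 1


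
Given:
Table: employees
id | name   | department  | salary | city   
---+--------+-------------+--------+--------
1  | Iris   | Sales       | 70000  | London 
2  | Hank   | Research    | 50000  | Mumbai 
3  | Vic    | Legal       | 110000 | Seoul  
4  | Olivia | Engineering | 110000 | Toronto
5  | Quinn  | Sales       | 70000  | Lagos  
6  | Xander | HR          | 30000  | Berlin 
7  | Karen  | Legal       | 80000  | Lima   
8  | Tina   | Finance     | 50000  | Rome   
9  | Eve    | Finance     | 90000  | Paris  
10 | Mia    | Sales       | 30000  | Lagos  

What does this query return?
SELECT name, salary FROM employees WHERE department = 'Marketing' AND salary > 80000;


Filtering: department = 'Marketing' AND salary > 80000
Matching: 0 rows

Empty result set (0 rows)


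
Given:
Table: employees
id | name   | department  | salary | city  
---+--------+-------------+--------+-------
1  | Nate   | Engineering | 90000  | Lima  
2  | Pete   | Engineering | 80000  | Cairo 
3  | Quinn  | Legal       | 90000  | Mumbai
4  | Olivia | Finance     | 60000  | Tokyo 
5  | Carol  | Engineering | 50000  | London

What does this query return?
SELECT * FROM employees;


SELECT * returns all 5 rows with all columns

5 rows:
1, Nate, Engineering, 90000, Lima
2, Pete, Engineering, 80000, Cairo
3, Quinn, Legal, 90000, Mumbai
4, Olivia, Finance, 60000, Tokyo
5, Carol, Engineering, 50000, London


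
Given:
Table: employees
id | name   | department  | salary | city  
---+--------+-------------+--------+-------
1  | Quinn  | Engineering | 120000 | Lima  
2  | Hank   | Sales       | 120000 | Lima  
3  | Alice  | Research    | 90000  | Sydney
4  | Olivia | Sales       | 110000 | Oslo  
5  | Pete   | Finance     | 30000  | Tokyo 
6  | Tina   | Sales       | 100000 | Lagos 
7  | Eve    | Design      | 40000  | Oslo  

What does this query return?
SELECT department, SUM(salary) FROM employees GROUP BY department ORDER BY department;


Summing salary within each department:
  Design: 40000 = 40000
  Engineering: 120000 = 120000
  Finance: 30000 = 30000
  Research: 90000 = 90000
  Sales: 120000 + 110000 + 100000 = 330000


5 groups:
Design, 40000
Engineering, 120000
Finance, 30000
Research, 90000
Sales, 330000


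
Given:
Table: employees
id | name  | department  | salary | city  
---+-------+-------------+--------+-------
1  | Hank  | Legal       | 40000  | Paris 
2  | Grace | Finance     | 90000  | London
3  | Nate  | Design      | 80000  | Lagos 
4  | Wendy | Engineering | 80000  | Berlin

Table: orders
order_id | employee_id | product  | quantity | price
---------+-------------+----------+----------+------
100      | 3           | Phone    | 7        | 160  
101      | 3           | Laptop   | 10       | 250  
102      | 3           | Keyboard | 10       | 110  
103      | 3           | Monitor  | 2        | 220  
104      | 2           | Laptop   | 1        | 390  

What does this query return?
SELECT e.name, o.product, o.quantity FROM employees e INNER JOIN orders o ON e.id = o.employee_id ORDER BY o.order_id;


Joining employees.id = orders.employee_id:
  employee Nate (id=3) -> order Phone
  employee Nate (id=3) -> order Laptop
  employee Nate (id=3) -> order Keyboard
  employee Nate (id=3) -> order Monitor
  employee Grace (id=2) -> order Laptop


5 rows:
Nate, Phone, 7
Nate, Laptop, 10
Nate, Keyboard, 10
Nate, Monitor, 2
Grace, Laptop, 1


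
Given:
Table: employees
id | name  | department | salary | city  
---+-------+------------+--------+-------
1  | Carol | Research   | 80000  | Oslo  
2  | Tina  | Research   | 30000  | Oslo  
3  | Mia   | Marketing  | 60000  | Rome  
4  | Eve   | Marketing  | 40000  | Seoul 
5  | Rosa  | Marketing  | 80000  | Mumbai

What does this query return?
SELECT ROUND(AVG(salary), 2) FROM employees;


SUM(salary) = 290000
COUNT = 5
ROUND(AVG, 2) = ROUND(290000 / 5, 2) = 58000.0

58000.0


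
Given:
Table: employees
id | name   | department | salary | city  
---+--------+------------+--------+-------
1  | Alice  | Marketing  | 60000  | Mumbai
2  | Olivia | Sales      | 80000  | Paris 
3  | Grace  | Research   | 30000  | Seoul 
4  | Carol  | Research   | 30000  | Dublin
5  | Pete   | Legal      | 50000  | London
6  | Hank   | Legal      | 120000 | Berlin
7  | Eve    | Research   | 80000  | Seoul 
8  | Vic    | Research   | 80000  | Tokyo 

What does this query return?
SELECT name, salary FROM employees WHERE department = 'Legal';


Filtering: department = 'Legal'
Matching rows: 2

2 rows:
Pete, 50000
Hank, 120000


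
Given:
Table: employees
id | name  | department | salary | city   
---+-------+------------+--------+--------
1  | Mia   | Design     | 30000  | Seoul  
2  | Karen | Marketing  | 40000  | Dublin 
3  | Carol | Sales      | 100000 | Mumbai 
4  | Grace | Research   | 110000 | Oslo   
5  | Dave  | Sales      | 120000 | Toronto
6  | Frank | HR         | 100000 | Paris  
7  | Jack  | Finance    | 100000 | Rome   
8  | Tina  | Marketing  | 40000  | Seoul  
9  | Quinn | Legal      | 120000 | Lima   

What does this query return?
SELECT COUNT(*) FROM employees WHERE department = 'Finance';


Counting rows where department = 'Finance'
  Jack -> MATCH


1


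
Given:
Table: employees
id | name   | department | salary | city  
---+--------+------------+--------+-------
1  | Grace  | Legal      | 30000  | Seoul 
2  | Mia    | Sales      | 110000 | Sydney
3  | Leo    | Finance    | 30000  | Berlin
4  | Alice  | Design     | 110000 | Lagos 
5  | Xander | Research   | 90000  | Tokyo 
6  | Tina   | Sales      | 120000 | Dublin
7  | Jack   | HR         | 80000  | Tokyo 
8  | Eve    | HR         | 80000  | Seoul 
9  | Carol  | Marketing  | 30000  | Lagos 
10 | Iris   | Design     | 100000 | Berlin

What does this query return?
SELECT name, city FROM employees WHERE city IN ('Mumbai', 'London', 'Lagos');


Filtering: city IN ('Mumbai', 'London', 'Lagos')
Matching: 2 rows

2 rows:
Alice, Lagos
Carol, Lagos


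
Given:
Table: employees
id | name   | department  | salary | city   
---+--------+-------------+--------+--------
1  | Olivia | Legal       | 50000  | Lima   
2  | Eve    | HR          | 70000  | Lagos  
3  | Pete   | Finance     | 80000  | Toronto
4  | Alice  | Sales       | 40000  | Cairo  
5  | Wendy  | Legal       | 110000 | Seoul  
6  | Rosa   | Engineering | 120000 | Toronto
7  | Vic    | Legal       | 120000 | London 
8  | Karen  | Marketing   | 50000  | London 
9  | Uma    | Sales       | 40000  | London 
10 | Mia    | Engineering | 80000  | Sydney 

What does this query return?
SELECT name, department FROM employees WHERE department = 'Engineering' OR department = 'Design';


Filtering: department = 'Engineering' OR 'Design'
Matching: 2 rows

2 rows:
Rosa, Engineering
Mia, Engineering
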